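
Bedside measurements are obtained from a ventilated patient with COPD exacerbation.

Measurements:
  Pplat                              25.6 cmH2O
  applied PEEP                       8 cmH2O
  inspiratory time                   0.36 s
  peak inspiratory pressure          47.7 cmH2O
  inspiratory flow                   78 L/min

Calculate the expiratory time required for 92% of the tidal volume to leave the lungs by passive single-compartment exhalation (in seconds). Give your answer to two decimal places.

1.14

Flow: 78 L/min ÷ 60 = 1.3 L/s.
Vt = flow × Ti = 1.3 L/s × 0.36 s × 1000 mL/L = 468.0 mL.
R = (PIP − Pplat)/V̇ = (47.7 − 25.6) / 1.3 = 22.1/1.3 = 17.0 cmH2O·s/L.
C = Vt/(Pplat − PEEP) = 468.0 / (25.6 − 8) = 468.0/17.6 = 26.591 mL/cmH2O.
τ = R × C = 17.0 × 0.02659 L/cmH2O = 0.452 s.
t = −τ·ln(1 − 0.92) = −0.452·ln(0.08) = 1.142 s.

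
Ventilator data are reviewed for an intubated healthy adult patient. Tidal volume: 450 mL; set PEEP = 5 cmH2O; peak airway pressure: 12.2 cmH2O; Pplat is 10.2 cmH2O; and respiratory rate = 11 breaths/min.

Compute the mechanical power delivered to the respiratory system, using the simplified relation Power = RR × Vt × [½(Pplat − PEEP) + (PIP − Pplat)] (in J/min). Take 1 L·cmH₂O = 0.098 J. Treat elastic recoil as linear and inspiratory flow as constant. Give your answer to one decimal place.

Per-breath work = Vt × [½(Pplat−PEEP) + (PIP−Pplat)] = 0.450 × [0.5×5.2 + 2.0] = 0.450 × 4.6 = 2.07 L·cmH2O.
Power = 11 × 2.07 = 22.77 L·cmH2O/min.
× 0.098 J/(L·cmH2O) → 2.231 J/min.

2.2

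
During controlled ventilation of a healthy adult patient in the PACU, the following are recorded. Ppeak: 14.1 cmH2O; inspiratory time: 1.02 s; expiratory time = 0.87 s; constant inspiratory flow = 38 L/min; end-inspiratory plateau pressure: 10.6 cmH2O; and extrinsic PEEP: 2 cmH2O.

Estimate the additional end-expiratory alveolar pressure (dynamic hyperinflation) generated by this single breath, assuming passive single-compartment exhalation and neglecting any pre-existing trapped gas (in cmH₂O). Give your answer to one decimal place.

Flow: 38 L/min ÷ 60 = 0.6333 L/s.
Vt = flow × Ti = 0.6333 L/s × 1.02 s × 1000 mL/L = 645.97 mL.
R = (PIP − Pplat)/V̇ = (14.1 − 10.6) / 0.6333 = 3.5/0.6333 = 5.527 cmH2O·s/L.
C = Vt/(Pplat − PEEP) = 645.97 / (10.6 − 2) = 645.97/8.6 = 75.113 mL/cmH2O.
τ = R × C = 5.527 × 0.07511 L/cmH2O = 0.4151 s.
Fraction remaining = e^(−Te/τ) = e^(−0.87/0.4151) = 0.123; trapped volume = 645.97 × 0.123 = 79.454 mL.
Additional alveolar pressure from trapping ≈ V_trapped / C = 79.454 / 75.113 = 1.058 cmH2O.

1.1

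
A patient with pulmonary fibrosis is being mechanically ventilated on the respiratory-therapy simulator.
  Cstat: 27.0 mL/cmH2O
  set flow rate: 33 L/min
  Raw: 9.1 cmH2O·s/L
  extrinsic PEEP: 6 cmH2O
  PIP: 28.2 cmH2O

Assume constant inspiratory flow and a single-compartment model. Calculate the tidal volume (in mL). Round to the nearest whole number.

464

Flow: 33 L/min ÷ 60 = 0.55 L/s.
Equation of motion (constant flow): PIP = Vt/C + R·V̇ + PEEP.
Vt/C = PIP − R·V̇ − PEEP = 28.2 − 5.005 − 6 = 17.195 cmH2O.
Vt = C × 17.195 = 27.0 × 17.195 = 464.27 mL.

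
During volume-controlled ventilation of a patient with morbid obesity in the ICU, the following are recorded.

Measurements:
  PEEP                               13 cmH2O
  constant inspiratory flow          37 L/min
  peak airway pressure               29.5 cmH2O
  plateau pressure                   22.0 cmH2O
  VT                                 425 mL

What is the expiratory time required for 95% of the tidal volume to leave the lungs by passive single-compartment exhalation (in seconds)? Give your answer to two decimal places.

1.72

Flow: 37 L/min ÷ 60 = 0.6167 L/s.
R = (PIP − Pplat)/V̇ = (29.5 − 22.0) / 0.6167 = 7.5/0.6167 = 12.162 cmH2O·s/L.
C = Vt/(Pplat − PEEP) = 425.0 / (22.0 − 13) = 425.0/9.0 = 47.222 mL/cmH2O.
τ = R × C = 12.162 × 0.04722 L/cmH2O = 0.5743 s.
t = −τ·ln(1 − 0.95) = −0.5743·ln(0.05) = 1.72 s.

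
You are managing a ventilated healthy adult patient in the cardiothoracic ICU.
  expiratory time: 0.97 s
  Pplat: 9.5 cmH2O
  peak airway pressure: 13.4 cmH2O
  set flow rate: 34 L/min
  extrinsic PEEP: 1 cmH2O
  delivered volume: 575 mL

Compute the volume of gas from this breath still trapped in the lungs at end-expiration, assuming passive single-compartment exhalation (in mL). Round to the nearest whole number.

72

Flow: 34 L/min ÷ 60 = 0.5667 L/s.
R = (PIP − Pplat)/V̇ = (13.4 − 9.5) / 0.5667 = 3.9/0.5667 = 6.882 cmH2O·s/L.
C = Vt/(Pplat − PEEP) = 575.0 / (9.5 − 1) = 575.0/8.5 = 67.647 mL/cmH2O.
τ = R × C = 6.882 × 0.06765 L/cmH2O = 0.4656 s.
Fraction remaining = e^(−Te/τ) = e^(−0.97/0.4656) = 0.1245.
Trapped volume = 575.0 × 0.1245 = 71.588 mL.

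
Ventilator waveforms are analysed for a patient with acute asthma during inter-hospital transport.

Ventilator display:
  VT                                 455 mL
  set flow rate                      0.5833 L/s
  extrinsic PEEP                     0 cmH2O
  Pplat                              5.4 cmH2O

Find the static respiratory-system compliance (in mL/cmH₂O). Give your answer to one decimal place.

Cstat = Vt / (Pplat − PEEP) = 455 / (5.4 − 0) = 455 / 5.4 = 84.259 mL/cmH2O.

84.3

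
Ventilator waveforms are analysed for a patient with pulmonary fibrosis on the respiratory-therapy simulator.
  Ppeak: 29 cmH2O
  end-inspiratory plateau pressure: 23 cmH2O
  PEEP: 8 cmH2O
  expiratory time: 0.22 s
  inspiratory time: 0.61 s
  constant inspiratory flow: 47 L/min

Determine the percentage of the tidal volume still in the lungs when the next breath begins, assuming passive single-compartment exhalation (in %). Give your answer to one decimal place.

Flow: 47 L/min ÷ 60 = 0.7833 L/s.
Vt = flow × Ti = 0.7833 L/s × 0.61 s × 1000 mL/L = 477.81 mL.
R = (PIP − Pplat)/V̇ = (29 − 23) / 0.7833 = 6.0/0.7833 = 7.66 cmH2O·s/L.
C = Vt/(Pplat − PEEP) = 477.81 / (23 − 8) = 477.81/15.0 = 31.854 mL/cmH2O.
τ = R × C = 7.66 × 0.03185 L/cmH2O = 0.244 s.
Fraction remaining at end-expiration = e^(−Te/τ) = e^(−0.22/0.244) = 0.4059 → 40.59%.

40.6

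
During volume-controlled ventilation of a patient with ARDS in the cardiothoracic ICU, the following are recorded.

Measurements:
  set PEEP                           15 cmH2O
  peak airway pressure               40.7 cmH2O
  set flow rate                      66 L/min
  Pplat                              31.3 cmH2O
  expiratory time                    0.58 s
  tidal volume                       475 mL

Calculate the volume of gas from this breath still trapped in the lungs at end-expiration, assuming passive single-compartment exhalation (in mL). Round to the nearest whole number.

Flow: 66 L/min ÷ 60 = 1.1 L/s.
R = (PIP − Pplat)/V̇ = (40.7 − 31.3) / 1.1 = 9.4/1.1 = 8.545 cmH2O·s/L.
C = Vt/(Pplat − PEEP) = 475.0 / (31.3 − 15) = 475.0/16.3 = 29.141 mL/cmH2O.
τ = R × C = 8.545 × 0.02914 L/cmH2O = 0.249 s.
Fraction remaining = e^(−Te/τ) = e^(−0.58/0.249) = 0.09736.
Trapped volume = 475.0 × 0.09736 = 46.246 mL.

46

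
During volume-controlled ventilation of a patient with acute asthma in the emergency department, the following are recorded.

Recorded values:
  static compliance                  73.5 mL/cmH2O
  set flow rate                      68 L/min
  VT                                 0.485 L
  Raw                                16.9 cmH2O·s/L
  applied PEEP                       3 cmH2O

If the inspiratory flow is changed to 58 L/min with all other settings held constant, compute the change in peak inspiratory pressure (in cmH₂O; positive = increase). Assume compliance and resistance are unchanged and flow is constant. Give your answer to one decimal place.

Flow: 68 L/min ÷ 60 = 1.1333 L/s.
New flow: 58 L/min ÷ 60 = 0.9667 L/s.
PIP = Vt/C + R·V̇ + PEEP (constant-flow equation of motion).
Only the resistive term changes: ΔPIP = R × ΔV̇ = 16.9 × (0.9667 − 1.1333) = 16.9 × -0.1666 = -2.816 cmH2O.

-2.8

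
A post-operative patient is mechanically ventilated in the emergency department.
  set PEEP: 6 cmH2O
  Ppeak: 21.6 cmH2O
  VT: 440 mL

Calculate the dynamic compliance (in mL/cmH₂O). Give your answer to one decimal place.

Dynamic compliance = Vt / (PIP − PEEP) = 440 / (21.6 − 6) = 440 / 15.6 = 28.205 mL/cmH2O.

28.2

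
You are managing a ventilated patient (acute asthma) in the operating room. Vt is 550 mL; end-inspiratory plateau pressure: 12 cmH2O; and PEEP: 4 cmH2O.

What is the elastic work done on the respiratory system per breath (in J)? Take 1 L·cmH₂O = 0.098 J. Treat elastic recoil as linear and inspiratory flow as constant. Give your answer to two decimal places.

Elastic work ≈ ½ × (Pplat − PEEP) × Vt = 0.5 × (12 − 4) × 0.550 L = 0.5 × 8.0 × 0.550 = 2.2 L·cmH2O.
× 0.098 J/(L·cmH2O) → 0.2156 J.

0.22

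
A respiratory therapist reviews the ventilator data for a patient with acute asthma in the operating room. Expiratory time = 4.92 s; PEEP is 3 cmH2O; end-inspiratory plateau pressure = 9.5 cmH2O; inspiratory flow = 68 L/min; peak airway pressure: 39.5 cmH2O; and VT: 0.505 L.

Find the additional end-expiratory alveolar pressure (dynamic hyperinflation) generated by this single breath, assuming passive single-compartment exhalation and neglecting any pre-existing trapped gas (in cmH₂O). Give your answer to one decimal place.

Flow: 68 L/min ÷ 60 = 1.1333 L/s.
R = (PIP − Pplat)/V̇ = (39.5 − 9.5) / 1.1333 = 30.0/1.1333 = 26.471 cmH2O·s/L.
C = Vt/(Pplat − PEEP) = 505.0 / (9.5 − 3) = 505.0/6.5 = 77.692 mL/cmH2O.
τ = R × C = 26.471 × 0.07769 L/cmH2O = 2.057 s.
Fraction remaining = e^(−Te/τ) = e^(−4.92/2.057) = 0.09146; trapped volume = 505.0 × 0.09146 = 46.187 mL.
Additional alveolar pressure from trapping ≈ V_trapped / C = 46.187 / 77.692 = 0.5945 cmH2O.

0.6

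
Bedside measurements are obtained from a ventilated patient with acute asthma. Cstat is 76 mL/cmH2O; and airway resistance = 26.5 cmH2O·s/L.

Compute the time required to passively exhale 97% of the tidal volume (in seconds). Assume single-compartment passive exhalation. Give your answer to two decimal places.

τ = R × C = 26.5 × 76 mL/cmH2O = 26.5 × 0.076 L/cmH2O = 2.014 s.
Exhaled fraction f = 1 − e^(−t/τ) → t = −τ·ln(1 − f) = −2.014·ln(0.03) = 7.062 s.

7.06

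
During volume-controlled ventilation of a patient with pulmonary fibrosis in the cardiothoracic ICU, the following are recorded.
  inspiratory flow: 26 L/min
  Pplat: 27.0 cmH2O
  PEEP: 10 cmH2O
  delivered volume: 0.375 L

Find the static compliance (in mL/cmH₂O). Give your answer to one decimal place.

Cstat = Vt / (Pplat − PEEP) = 375 / (27.0 − 10) = 375 / 17.0 = 22.059 mL/cmH2O.

22.1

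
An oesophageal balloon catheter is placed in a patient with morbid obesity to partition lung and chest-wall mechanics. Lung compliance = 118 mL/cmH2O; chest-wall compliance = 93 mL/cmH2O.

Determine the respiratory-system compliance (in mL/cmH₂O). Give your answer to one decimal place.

52.0

Lung and chest wall are elastances in series: 1/Crs = 1/CL + 1/Ccw.
1/Crs = 1/118 + 1/93 = 0.01923.
Crs = 52.002 mL/cmH2O.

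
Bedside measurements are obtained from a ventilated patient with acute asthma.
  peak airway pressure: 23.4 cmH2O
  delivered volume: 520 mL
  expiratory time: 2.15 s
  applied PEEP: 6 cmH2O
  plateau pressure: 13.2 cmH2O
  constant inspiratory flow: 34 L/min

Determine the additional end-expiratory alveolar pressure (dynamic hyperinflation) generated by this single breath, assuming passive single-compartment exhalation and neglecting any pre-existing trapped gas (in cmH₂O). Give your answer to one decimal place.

Flow: 34 L/min ÷ 60 = 0.5667 L/s.
R = (PIP − Pplat)/V̇ = (23.4 − 13.2) / 0.5667 = 10.2/0.5667 = 17.999 cmH2O·s/L.
C = Vt/(Pplat − PEEP) = 520.0 / (13.2 − 6) = 520.0/7.2 = 72.222 mL/cmH2O.
τ = R × C = 17.999 × 0.07222 L/cmH2O = 1.3 s.
Fraction remaining = e^(−Te/τ) = e^(−2.15/1.3) = 0.1913; trapped volume = 520.0 × 0.1913 = 99.476 mL.
Additional alveolar pressure from trapping ≈ V_trapped / C = 99.476 / 72.222 = 1.377 cmH2O.

1.4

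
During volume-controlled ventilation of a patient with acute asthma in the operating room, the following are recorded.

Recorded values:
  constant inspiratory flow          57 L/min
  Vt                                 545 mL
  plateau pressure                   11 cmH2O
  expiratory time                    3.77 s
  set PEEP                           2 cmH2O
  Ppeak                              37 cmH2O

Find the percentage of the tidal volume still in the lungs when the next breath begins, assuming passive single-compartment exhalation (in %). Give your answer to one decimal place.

10.3

Flow: 57 L/min ÷ 60 = 0.95 L/s.
R = (PIP − Pplat)/V̇ = (37 − 11) / 0.95 = 26.0/0.95 = 27.368 cmH2O·s/L.
C = Vt/(Pplat − PEEP) = 545.0 / (11 − 2) = 545.0/9.0 = 60.556 mL/cmH2O.
τ = R × C = 27.368 × 0.06056 L/cmH2O = 1.657 s.
Fraction remaining at end-expiration = e^(−Te/τ) = e^(−3.77/1.657) = 0.1028 → 10.28%.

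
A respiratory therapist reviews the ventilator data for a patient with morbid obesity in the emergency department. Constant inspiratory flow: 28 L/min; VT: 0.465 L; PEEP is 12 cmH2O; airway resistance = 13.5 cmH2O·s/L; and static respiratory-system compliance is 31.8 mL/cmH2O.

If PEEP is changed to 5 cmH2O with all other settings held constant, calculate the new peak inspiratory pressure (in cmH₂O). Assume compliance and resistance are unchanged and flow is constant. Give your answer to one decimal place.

Flow: 28 L/min ÷ 60 = 0.4667 L/s.
PIP = Vt/C + R·V̇ + PEEP (constant-flow equation of motion).
Only the baseline term changes: ΔPIP = ΔPEEP = 5 − 12 = -7.0 cmH2O.
Original PIP = 465/31.8 + 13.5×0.4667 + 12 = 32.923 cmH2O; new PIP = 32.923 + (-7.0) = 25.923 cmH2O.

25.9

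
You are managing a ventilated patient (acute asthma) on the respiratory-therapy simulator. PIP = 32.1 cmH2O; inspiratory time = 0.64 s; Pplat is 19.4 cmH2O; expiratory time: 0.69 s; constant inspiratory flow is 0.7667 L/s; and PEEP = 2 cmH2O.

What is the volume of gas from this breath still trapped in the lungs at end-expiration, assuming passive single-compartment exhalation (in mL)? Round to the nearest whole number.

112

Vt = flow × Ti = 0.7667 L/s × 0.64 s × 1000 mL/L = 490.69 mL.
R = (PIP − Pplat)/V̇ = (32.1 − 19.4) / 0.7667 = 12.7/0.7667 = 16.564 cmH2O·s/L.
C = Vt/(Pplat − PEEP) = 490.69 / (19.4 − 2) = 490.69/17.4 = 28.201 mL/cmH2O.
τ = R × C = 16.564 × 0.0282 L/cmH2O = 0.4671 s.
Fraction remaining = e^(−Te/τ) = e^(−0.69/0.4671) = 0.2283.
Trapped volume = 490.69 × 0.2283 = 112.02 mL.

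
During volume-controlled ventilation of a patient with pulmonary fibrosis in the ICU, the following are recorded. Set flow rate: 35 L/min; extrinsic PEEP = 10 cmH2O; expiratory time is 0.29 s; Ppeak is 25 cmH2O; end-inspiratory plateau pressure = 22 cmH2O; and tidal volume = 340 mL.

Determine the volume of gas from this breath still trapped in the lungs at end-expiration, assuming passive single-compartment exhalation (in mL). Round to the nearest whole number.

Flow: 35 L/min ÷ 60 = 0.5833 L/s.
R = (PIP − Pplat)/V̇ = (25 − 22) / 0.5833 = 3.0/0.5833 = 5.143 cmH2O·s/L.
C = Vt/(Pplat − PEEP) = 340.0 / (22 − 10) = 340.0/12.0 = 28.333 mL/cmH2O.
τ = R × C = 5.143 × 0.02833 L/cmH2O = 0.1457 s.
Fraction remaining = e^(−Te/τ) = e^(−0.29/0.1457) = 0.1366.
Trapped volume = 340.0 × 0.1366 = 46.444 mL.

46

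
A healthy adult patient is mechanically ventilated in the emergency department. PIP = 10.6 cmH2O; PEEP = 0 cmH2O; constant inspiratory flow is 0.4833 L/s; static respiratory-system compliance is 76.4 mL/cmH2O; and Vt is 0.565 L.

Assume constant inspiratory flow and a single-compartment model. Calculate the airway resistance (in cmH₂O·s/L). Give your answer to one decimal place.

Equation of motion (constant flow): PIP = Vt/C + R·V̇ + PEEP.
R·V̇ = PIP − Vt/C − PEEP = 10.6 − 565/76.4 − 0 = 10.6 − 7.395 − 0 = 3.205 cmH2O.
R = 3.205 / 0.4833 = 6.631 cmH2O·s/L.

6.6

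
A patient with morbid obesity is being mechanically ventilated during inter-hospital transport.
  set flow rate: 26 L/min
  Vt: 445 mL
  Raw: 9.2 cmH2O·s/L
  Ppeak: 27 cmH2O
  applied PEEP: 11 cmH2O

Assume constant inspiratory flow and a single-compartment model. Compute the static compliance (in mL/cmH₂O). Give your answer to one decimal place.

Flow: 26 L/min ÷ 60 = 0.4333 L/s.
Equation of motion (constant flow): PIP = Vt/C + R·V̇ + PEEP.
Vt/C = PIP − R·V̇ − PEEP = 27 − 9.2×0.4333 − 11 = 27 − 3.986 − 11 = 12.014 cmH2O.
C = Vt / 12.014 = 445 / 12.014 = 37.04 mL/cmH2O.

37.0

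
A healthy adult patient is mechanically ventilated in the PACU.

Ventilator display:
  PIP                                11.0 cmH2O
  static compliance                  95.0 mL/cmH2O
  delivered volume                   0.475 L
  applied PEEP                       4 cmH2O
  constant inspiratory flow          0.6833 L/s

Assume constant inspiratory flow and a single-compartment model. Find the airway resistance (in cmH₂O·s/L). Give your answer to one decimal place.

Equation of motion (constant flow): PIP = Vt/C + R·V̇ + PEEP.
R·V̇ = PIP − Vt/C − PEEP = 11.0 − 475/95.0 − 4 = 11.0 − 5.0 − 4 = 2.0 cmH2O.
R = 2.0 / 0.6833 = 2.927 cmH2O·s/L.

2.9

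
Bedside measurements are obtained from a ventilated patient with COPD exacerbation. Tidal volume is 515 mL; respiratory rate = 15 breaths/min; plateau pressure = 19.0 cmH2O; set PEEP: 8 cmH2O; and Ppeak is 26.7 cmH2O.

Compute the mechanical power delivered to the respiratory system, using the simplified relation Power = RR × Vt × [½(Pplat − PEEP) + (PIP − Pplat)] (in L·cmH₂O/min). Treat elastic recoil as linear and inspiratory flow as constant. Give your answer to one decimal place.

102.0

Per-breath work = Vt × [½(Pplat−PEEP) + (PIP−Pplat)] = 0.515 × [0.5×11.0 + 7.7] = 0.515 × 13.2 = 6.798 L·cmH2O.
Power = 15 × 6.798 = 101.97 L·cmH2O/min.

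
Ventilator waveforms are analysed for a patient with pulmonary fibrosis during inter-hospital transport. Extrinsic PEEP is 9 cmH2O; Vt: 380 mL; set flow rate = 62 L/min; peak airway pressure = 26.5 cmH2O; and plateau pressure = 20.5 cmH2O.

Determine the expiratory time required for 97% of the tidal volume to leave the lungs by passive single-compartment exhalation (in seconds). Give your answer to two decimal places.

0.67

Flow: 62 L/min ÷ 60 = 1.0333 L/s.
R = (PIP − Pplat)/V̇ = (26.5 − 20.5) / 1.0333 = 6.0/1.0333 = 5.807 cmH2O·s/L.
C = Vt/(Pplat − PEEP) = 380.0 / (20.5 − 9) = 380.0/11.5 = 33.043 mL/cmH2O.
τ = R × C = 5.807 × 0.03304 L/cmH2O = 0.1919 s.
t = −τ·ln(1 − 0.97) = −0.1919·ln(0.03) = 0.6729 s.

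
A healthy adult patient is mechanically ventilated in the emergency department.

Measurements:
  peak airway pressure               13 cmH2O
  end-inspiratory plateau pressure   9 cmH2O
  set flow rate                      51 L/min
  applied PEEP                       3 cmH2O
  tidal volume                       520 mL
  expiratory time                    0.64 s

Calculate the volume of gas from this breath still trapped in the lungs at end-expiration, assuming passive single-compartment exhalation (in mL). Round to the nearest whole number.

108

Flow: 51 L/min ÷ 60 = 0.85 L/s.
R = (PIP − Pplat)/V̇ = (13 − 9) / 0.85 = 4.0/0.85 = 4.706 cmH2O·s/L.
C = Vt/(Pplat − PEEP) = 520.0 / (9 − 3) = 520.0/6.0 = 86.667 mL/cmH2O.
τ = R × C = 4.706 × 0.08667 L/cmH2O = 0.4079 s.
Fraction remaining = e^(−Te/τ) = e^(−0.64/0.4079) = 0.2083.
Trapped volume = 520.0 × 0.2083 = 108.32 mL.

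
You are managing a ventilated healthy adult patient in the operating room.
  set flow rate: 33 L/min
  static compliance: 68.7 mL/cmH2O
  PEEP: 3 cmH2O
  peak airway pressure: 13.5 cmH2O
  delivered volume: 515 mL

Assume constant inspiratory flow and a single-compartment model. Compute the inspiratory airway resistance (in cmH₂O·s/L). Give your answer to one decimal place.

5.5

Flow: 33 L/min ÷ 60 = 0.55 L/s.
Equation of motion (constant flow): PIP = Vt/C + R·V̇ + PEEP.
R·V̇ = PIP − Vt/C − PEEP = 13.5 − 515/68.7 − 3 = 13.5 − 7.496 − 3 = 3.004 cmH2O.
R = 3.004 / 0.55 = 5.462 cmH2O·s/L.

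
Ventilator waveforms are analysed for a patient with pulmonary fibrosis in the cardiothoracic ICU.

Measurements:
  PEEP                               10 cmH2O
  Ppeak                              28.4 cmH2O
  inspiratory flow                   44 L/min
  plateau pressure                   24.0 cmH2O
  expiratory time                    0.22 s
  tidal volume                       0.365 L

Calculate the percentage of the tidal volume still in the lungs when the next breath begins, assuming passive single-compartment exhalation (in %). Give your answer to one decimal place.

24.5

Flow: 44 L/min ÷ 60 = 0.7333 L/s.
R = (PIP − Pplat)/V̇ = (28.4 − 24.0) / 0.7333 = 4.4/0.7333 = 6.0 cmH2O·s/L.
C = Vt/(Pplat − PEEP) = 365.0 / (24.0 − 10) = 365.0/14.0 = 26.071 mL/cmH2O.
τ = R × C = 6.0 × 0.02607 L/cmH2O = 0.1564 s.
Fraction remaining at end-expiration = e^(−Te/τ) = e^(−0.22/0.1564) = 0.245 → 24.5%.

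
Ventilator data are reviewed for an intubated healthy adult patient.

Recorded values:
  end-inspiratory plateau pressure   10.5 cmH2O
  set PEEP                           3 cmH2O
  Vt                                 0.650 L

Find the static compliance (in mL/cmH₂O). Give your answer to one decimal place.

Cstat = Vt / (Pplat − PEEP) = 650 / (10.5 − 3) = 650 / 7.5 = 86.667 mL/cmH2O.

86.7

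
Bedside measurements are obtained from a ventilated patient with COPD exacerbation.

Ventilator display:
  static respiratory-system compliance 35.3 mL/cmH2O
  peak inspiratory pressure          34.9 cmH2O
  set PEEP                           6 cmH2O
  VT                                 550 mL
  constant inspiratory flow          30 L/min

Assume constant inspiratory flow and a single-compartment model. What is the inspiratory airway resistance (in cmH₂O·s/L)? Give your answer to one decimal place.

Flow: 30 L/min ÷ 60 = 0.5 L/s.
Equation of motion (constant flow): PIP = Vt/C + R·V̇ + PEEP.
R·V̇ = PIP − Vt/C − PEEP = 34.9 − 550/35.3 − 6 = 34.9 − 15.581 − 6 = 13.319 cmH2O.
R = 13.319 / 0.5 = 26.638 cmH2O·s/L.

26.6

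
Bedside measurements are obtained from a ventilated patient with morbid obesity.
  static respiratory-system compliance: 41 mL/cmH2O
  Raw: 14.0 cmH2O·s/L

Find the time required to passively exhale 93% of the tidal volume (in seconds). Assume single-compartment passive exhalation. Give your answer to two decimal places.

τ = R × C = 14.0 × 41 mL/cmH2O = 14.0 × 0.041 L/cmH2O = 0.574 s.
Exhaled fraction f = 1 − e^(−t/τ) → t = −τ·ln(1 − f) = −0.574·ln(0.07) = 1.526 s.

1.53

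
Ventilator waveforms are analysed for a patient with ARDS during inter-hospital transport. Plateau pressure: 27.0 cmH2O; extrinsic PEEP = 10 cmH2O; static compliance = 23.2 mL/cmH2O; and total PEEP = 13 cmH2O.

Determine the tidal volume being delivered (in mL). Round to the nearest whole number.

End-expiratory occlusion gives total PEEP = 13 cmH2O (intrinsic PEEP = 13 − 10 = 3). Use total PEEP for the elastic gradient.
Vt = Cstat × (Pplat − PEEPtotal) = 23.2 × (27.0 − 13) = 23.2 × 14.0 = 324.8 mL.

325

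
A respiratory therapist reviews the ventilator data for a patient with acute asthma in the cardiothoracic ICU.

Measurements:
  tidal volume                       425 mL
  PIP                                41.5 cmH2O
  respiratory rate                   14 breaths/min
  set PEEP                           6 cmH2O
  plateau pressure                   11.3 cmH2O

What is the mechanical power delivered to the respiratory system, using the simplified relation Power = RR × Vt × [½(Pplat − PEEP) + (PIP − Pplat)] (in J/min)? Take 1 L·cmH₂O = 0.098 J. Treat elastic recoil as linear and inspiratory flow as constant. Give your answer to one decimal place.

19.2

Per-breath work = Vt × [½(Pplat−PEEP) + (PIP−Pplat)] = 0.425 × [0.5×5.3 + 30.2] = 0.425 × 32.85 = 13.961 L·cmH2O.
Power = 14 × 13.961 = 195.45 L·cmH2O/min.
× 0.098 J/(L·cmH2O) → 19.154 J/min.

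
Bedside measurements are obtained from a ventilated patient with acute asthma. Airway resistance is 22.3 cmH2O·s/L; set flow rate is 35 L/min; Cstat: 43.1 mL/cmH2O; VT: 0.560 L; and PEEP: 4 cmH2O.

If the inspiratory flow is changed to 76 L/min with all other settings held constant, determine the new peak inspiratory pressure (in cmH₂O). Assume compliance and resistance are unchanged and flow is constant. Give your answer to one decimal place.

45.2

Flow: 35 L/min ÷ 60 = 0.5833 L/s.
New flow: 76 L/min ÷ 60 = 1.2667 L/s.
PIP = Vt/C + R·V̇ + PEEP (constant-flow equation of motion).
Only the resistive term changes: ΔPIP = R × ΔV̇ = 22.3 × (1.2667 − 0.5833) = 22.3 × 0.6834 = 15.24 cmH2O.
Original PIP = 560/43.1 + 22.3×0.5833 + 4 = 30.001 cmH2O; new PIP = 30.001 + (15.24) = 45.241 cmH2O.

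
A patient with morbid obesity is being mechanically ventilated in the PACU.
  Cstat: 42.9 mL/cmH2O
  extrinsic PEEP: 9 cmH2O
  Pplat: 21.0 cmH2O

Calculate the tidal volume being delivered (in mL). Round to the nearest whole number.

515

Vt = Cstat × (Pplat − PEEP) = 42.9 × (21.0 − 9) = 42.9 × 12.0 = 514.8 mL.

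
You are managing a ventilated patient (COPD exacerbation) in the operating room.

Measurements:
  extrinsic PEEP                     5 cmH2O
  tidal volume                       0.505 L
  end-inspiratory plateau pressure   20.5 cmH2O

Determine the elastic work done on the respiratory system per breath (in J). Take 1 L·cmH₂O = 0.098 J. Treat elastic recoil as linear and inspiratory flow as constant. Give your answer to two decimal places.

Elastic work ≈ ½ × (Pplat − PEEP) × Vt = 0.5 × (20.5 − 5) × 0.505 L = 0.5 × 15.5 × 0.505 = 3.914 L·cmH2O.
× 0.098 J/(L·cmH2O) → 0.3836 J.

0.38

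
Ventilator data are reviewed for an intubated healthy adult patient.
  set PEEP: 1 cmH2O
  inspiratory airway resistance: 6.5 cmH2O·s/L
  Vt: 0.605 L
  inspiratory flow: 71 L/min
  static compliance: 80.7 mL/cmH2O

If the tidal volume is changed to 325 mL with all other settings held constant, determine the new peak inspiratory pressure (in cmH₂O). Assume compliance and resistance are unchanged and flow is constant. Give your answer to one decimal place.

Flow: 71 L/min ÷ 60 = 1.1833 L/s.
PIP = Vt/C + R·V̇ + PEEP (constant-flow equation of motion).
Only the elastic term changes: ΔPIP = ΔVt / C = (325 − 605) / 80.7 = -3.47 cmH2O.
Original PIP = 605/80.7 + 6.5×1.1833 + 1 = 16.188 cmH2O; new PIP = 16.188 + (-3.47) = 12.718 cmH2O.

12.7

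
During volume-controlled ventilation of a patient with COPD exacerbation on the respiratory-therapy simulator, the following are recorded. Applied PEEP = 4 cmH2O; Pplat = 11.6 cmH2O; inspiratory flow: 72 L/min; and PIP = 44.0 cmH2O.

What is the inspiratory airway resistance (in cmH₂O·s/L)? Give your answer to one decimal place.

27.0

Flow: 72 L/min ÷ 60 = 1.2 L/s.
Raw = (PIP − Pplat) / flow = (44.0 − 11.6) / 1.2 = 32.4 / 1.2 = 27.0 cmH2O·s/L.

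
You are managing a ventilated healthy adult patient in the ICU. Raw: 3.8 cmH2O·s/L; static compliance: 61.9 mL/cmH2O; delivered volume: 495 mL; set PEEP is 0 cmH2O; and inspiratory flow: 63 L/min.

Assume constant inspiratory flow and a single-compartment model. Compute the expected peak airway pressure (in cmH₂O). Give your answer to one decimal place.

Flow: 63 L/min ÷ 60 = 1.05 L/s.
Equation of motion (constant flow): PIP = Vt/C + R·V̇ + PEEP.
PIP = 495/61.9 + 3.8×1.05 + 0 = 7.997 + 3.99 + 0 = 11.987 cmH2O.

12.0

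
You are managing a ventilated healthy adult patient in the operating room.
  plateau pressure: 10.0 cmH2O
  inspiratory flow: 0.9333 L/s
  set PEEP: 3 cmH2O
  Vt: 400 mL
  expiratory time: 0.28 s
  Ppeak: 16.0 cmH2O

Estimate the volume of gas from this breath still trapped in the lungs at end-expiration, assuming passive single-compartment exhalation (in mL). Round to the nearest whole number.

R = (PIP − Pplat)/V̇ = (16.0 − 10.0) / 0.9333 = 6.0/0.9333 = 6.429 cmH2O·s/L.
C = Vt/(Pplat − PEEP) = 400.0 / (10.0 − 3) = 400.0/7.0 = 57.143 mL/cmH2O.
τ = R × C = 6.429 × 0.05714 L/cmH2O = 0.3674 s.
Fraction remaining = e^(−Te/τ) = e^(−0.28/0.3674) = 0.4667.
Trapped volume = 400.0 × 0.4667 = 186.68 mL.

187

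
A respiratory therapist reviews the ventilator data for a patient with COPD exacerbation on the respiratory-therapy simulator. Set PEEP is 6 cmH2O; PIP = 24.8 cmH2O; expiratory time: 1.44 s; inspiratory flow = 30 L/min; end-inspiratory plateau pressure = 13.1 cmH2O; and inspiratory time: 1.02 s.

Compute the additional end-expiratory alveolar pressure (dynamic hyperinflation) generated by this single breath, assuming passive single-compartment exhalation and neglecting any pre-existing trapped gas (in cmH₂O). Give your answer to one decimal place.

Flow: 30 L/min ÷ 60 = 0.5 L/s.
Vt = flow × Ti = 0.5 L/s × 1.02 s × 1000 mL/L = 510.0 mL.
R = (PIP − Pplat)/V̇ = (24.8 − 13.1) / 0.5 = 11.7/0.5 = 23.4 cmH2O·s/L.
C = Vt/(Pplat − PEEP) = 510.0 / (13.1 − 6) = 510.0/7.1 = 71.831 mL/cmH2O.
τ = R × C = 23.4 × 0.07183 L/cmH2O = 1.681 s.
Fraction remaining = e^(−Te/τ) = e^(−1.44/1.681) = 0.4246; trapped volume = 510.0 × 0.4246 = 216.55 mL.
Additional alveolar pressure from trapping ≈ V_trapped / C = 216.55 / 71.831 = 3.015 cmH2O.

3.0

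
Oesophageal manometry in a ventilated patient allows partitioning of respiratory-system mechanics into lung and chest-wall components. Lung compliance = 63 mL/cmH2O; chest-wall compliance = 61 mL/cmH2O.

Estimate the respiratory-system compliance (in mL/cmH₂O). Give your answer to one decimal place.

Lung and chest wall are elastances in series: 1/Crs = 1/CL + 1/Ccw.
1/Crs = 1/63 + 1/61 = 0.03227.
Crs = 30.989 mL/cmH2O.

31.0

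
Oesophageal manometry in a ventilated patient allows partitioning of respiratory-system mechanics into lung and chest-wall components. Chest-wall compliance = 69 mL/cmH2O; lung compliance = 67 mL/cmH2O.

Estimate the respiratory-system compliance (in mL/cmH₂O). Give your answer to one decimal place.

Lung and chest wall are elastances in series: 1/Crs = 1/CL + 1/Ccw.
1/Crs = 1/67 + 1/69 = 0.02942.
Crs = 33.99 mL/cmH2O.

34.0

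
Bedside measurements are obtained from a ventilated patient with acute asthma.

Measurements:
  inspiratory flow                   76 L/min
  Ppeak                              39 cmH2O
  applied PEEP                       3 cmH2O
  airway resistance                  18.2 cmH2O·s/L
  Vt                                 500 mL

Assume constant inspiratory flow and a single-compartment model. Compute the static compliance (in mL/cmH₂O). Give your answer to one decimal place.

Flow: 76 L/min ÷ 60 = 1.2667 L/s.
Equation of motion (constant flow): PIP = Vt/C + R·V̇ + PEEP.
Vt/C = PIP − R·V̇ − PEEP = 39 − 18.2×1.2667 − 3 = 39 − 23.054 − 3 = 12.946 cmH2O.
C = Vt / 12.946 = 500 / 12.946 = 38.622 mL/cmH2O.

38.6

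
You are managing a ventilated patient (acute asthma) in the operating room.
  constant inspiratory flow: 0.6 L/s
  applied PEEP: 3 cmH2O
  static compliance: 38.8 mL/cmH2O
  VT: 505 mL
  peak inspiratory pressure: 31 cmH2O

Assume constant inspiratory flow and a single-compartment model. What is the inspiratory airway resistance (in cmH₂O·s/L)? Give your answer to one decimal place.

25.0

Equation of motion (constant flow): PIP = Vt/C + R·V̇ + PEEP.
R·V̇ = PIP − Vt/C − PEEP = 31 − 505/38.8 − 3 = 31 − 13.015 − 3 = 14.985 cmH2O.
R = 14.985 / 0.6 = 24.975 cmH2O·s/L.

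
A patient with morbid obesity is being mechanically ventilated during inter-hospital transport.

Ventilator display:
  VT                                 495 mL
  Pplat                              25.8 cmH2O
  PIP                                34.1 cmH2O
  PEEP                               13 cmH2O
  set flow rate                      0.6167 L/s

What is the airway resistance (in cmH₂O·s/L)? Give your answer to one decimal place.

Raw = (PIP − Pplat) / flow = (34.1 − 25.8) / 0.6167 = 8.3 / 0.6167 = 13.459 cmH2O·s/L.

13.5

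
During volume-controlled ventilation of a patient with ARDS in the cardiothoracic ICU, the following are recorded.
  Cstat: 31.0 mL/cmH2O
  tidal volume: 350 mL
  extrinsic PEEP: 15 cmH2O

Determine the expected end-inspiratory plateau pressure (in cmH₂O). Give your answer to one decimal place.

Pplat = PEEP + Vt / Cstat = 15 + 350 / 31.0 = 15 + 11.29 = 26.29 cmH2O.

26.3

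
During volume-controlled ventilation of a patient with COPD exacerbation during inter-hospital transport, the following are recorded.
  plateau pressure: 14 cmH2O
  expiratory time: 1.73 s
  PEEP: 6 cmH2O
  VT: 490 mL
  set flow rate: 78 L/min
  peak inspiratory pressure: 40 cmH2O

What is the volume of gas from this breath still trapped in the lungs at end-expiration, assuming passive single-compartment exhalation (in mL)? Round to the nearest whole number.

119

Flow: 78 L/min ÷ 60 = 1.3 L/s.
R = (PIP − Pplat)/V̇ = (40 − 14) / 1.3 = 26.0/1.3 = 20.0 cmH2O·s/L.
C = Vt/(Pplat − PEEP) = 490.0 / (14 − 6) = 490.0/8.0 = 61.25 mL/cmH2O.
τ = R × C = 20.0 × 0.06125 L/cmH2O = 1.225 s.
Fraction remaining = e^(−Te/τ) = e^(−1.73/1.225) = 0.2436.
Trapped volume = 490.0 × 0.2436 = 119.36 mL.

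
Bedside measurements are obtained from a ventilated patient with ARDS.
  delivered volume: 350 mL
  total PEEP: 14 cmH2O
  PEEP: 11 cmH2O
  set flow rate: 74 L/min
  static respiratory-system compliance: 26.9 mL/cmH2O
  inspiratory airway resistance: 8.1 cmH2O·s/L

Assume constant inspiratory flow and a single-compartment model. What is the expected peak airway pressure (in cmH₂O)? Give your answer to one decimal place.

Flow: 74 L/min ÷ 60 = 1.2333 L/s.
Total PEEP = 14 cmH2O (set 11 + intrinsic 3); this is the baseline alveolar pressure.
Equation of motion (constant flow): PIP = Vt/C + R·V̇ + PEEP.
PIP = 350/26.9 + 8.1×1.2333 + 14 = 13.011 + 9.99 + 14 = 37.001 cmH2O.

37.0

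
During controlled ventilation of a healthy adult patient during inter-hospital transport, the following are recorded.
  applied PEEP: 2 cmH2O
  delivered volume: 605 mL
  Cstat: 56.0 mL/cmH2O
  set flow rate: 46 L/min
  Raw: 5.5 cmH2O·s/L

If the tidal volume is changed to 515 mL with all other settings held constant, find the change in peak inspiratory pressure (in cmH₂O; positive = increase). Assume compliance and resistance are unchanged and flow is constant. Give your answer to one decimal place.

PIP = Vt/C + R·V̇ + PEEP (constant-flow equation of motion).
Only the elastic term changes: ΔPIP = ΔVt / C = (515 − 605) / 56.0 = -1.607 cmH2O.

-1.6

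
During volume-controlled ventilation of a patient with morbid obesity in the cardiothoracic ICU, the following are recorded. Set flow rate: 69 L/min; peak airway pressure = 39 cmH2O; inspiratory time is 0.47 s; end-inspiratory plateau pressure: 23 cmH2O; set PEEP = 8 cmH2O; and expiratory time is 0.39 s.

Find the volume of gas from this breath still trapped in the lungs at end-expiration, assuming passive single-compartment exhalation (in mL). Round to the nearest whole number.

248

Flow: 69 L/min ÷ 60 = 1.15 L/s.
Vt = flow × Ti = 1.15 L/s × 0.47 s × 1000 mL/L = 540.5 mL.
R = (PIP − Pplat)/V̇ = (39 − 23) / 1.15 = 16.0/1.15 = 13.913 cmH2O·s/L.
C = Vt/(Pplat − PEEP) = 540.5 / (23 − 8) = 540.5/15.0 = 36.033 mL/cmH2O.
τ = R × C = 13.913 × 0.03603 L/cmH2O = 0.5013 s.
Fraction remaining = e^(−Te/τ) = e^(−0.39/0.5013) = 0.4593.
Trapped volume = 540.5 × 0.4593 = 248.25 mL.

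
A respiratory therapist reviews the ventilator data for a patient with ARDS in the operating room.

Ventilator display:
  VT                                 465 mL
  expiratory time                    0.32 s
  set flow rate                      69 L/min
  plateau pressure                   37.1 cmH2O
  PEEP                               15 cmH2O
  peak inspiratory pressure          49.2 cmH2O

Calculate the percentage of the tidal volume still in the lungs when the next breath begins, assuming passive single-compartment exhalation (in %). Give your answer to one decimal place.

23.6

Flow: 69 L/min ÷ 60 = 1.15 L/s.
R = (PIP − Pplat)/V̇ = (49.2 − 37.1) / 1.15 = 12.1/1.15 = 10.522 cmH2O·s/L.
C = Vt/(Pplat − PEEP) = 465.0 / (37.1 − 15) = 465.0/22.1 = 21.041 mL/cmH2O.
τ = R × C = 10.522 × 0.02104 L/cmH2O = 0.2214 s.
Fraction remaining at end-expiration = e^(−Te/τ) = e^(−0.32/0.2214) = 0.2357 → 23.57%.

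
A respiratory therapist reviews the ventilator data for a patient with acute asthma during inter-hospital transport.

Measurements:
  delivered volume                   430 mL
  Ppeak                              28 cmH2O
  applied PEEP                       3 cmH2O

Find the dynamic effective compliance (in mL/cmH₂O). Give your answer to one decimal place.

Dynamic compliance = Vt / (PIP − PEEP) = 430 / (28 − 3) = 430 / 25.0 = 17.2 mL/cmH2O.

17.2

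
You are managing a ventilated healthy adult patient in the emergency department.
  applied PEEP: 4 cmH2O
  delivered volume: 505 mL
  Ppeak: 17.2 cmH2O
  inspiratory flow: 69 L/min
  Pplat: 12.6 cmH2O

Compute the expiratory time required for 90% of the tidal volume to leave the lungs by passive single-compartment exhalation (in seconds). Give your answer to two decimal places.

0.54

Flow: 69 L/min ÷ 60 = 1.15 L/s.
R = (PIP − Pplat)/V̇ = (17.2 − 12.6) / 1.15 = 4.6/1.15 = 4.0 cmH2O·s/L.
C = Vt/(Pplat − PEEP) = 505.0 / (12.6 − 4) = 505.0/8.6 = 58.721 mL/cmH2O.
τ = R × C = 4.0 × 0.05872 L/cmH2O = 0.2349 s.
t = −τ·ln(1 − 0.90) = −0.2349·ln(0.1) = 0.5409 s.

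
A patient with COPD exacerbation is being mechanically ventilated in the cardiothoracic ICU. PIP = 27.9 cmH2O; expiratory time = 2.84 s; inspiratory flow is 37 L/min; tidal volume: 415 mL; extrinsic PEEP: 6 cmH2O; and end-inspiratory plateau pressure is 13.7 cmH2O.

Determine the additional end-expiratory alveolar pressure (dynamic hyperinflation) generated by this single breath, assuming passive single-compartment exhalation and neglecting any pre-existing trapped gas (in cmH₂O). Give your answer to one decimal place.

Flow: 37 L/min ÷ 60 = 0.6167 L/s.
R = (PIP − Pplat)/V̇ = (27.9 − 13.7) / 0.6167 = 14.2/0.6167 = 23.026 cmH2O·s/L.
C = Vt/(Pplat − PEEP) = 415.0 / (13.7 − 6) = 415.0/7.7 = 53.896 mL/cmH2O.
τ = R × C = 23.026 × 0.0539 L/cmH2O = 1.241 s.
Fraction remaining = e^(−Te/τ) = e^(−2.84/1.241) = 0.1014; trapped volume = 415.0 × 0.1014 = 42.081 mL.
Additional alveolar pressure from trapping ≈ V_trapped / C = 42.081 / 53.896 = 0.7808 cmH2O.

0.8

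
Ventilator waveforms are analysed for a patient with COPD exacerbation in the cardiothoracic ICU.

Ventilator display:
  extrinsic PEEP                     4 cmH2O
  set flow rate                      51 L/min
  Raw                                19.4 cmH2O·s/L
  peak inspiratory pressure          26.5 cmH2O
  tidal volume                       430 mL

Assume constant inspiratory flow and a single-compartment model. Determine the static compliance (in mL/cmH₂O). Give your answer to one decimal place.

71.5

Flow: 51 L/min ÷ 60 = 0.85 L/s.
Equation of motion (constant flow): PIP = Vt/C + R·V̇ + PEEP.
Vt/C = PIP − R·V̇ − PEEP = 26.5 − 19.4×0.85 − 4 = 26.5 − 16.49 − 4 = 6.01 cmH2O.
C = Vt / 6.01 = 430 / 6.01 = 71.547 mL/cmH2O.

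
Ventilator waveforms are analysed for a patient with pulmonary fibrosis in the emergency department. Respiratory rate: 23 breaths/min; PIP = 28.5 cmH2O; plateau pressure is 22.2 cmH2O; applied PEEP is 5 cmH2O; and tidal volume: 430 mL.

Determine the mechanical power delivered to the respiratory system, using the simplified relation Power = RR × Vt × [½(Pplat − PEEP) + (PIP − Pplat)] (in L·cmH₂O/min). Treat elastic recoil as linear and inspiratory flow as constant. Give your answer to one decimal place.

147.4

Per-breath work = Vt × [½(Pplat−PEEP) + (PIP−Pplat)] = 0.430 × [0.5×17.2 + 6.3] = 0.430 × 14.9 = 6.407 L·cmH2O.
Power = 23 × 6.407 = 147.36 L·cmH2O/min.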